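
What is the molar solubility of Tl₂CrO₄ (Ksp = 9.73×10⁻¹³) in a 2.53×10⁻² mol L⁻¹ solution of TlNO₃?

Tl₂CrO₄(s) ⇌ 2 Tl⁺(aq) + CrO₄²⁻(aq)
Tl⁺ is already present at 2.53×10⁻² mol L⁻¹. If s mol/L of Tl₂CrO₄ dissolves, [CrO₄²⁻] = s while [Tl⁺] ≈ 2.53×10⁻² mol L⁻¹.
Ksp = [Tl⁺]^2[CrO₄²⁻] = (2.53×10⁻²)^2s
s = 9.73×10⁻¹³ / (2.53×10⁻²)^2 = 1.52×10⁻⁹
s = 1.52×10⁻⁹ mol L⁻¹

1.52×10⁻⁹ M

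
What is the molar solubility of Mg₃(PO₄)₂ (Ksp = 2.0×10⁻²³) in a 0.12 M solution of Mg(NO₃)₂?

5.4×10⁻¹¹ M

Mg₃(PO₄)₂(s) ⇌ 3 Mg²⁺(aq) + 2 PO₄³⁻(aq)
Mg²⁺ is already present at 0.12 M. If s mol/L of Mg₃(PO₄)₂ dissolves, [PO₄³⁻] = 2s while [Mg²⁺] ≈ 0.12 M.
Ksp = [Mg²⁺]^3[PO₄³⁻]^2 = (0.12)^3(2s)^2
(2s)^2 = 2.0×10⁻²³ / (0.12)^3 = 1.2×10⁻²⁰
s = 5.4×10⁻¹¹ M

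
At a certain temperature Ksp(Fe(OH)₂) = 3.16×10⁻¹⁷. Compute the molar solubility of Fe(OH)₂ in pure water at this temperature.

Fe(OH)₂(s) ⇌ Fe²⁺(aq) + 2 OH⁻(aq)
Let s be the molar solubility. Then [Fe²⁺] = s and [OH⁻] = 2s.
Ksp = [Fe²⁺][OH⁻]^2 = s · (2s)^2 = 4s^3
4s^3 = 3.16×10⁻¹⁷  ⇒  s^3 = 7.90×10⁻¹⁸
Taking the 3rd root, s = 1.99×10⁻⁶ mol/L.

1.99×10⁻⁶ M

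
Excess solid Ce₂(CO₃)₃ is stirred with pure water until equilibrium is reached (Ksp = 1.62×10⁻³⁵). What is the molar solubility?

4.32×10⁻⁸ M

Ce₂(CO₃)₃(s) ⇌ 2 Ce³⁺(aq) + 3 CO₃²⁻(aq)
Call the molar solubility s, so that [Ce³⁺] = 2s and [CO₃²⁻] = 3s.
Ksp = [Ce³⁺]^2[CO₃²⁻]^3 = (2s)^2 · (3s)^3 = 108s^5
108s^5 = 1.62×10⁻³⁵  ⇒  s^5 = 1.50×10⁻³⁷
Taking the 5th root, s = 4.32×10⁻⁸ mol L⁻¹.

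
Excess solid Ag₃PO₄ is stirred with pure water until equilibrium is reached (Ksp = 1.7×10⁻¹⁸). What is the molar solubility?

1.6×10⁻⁵ M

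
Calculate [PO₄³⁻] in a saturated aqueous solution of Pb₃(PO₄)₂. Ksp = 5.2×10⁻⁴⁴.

1.7×10⁻⁹ M

Pb₃(PO₄)₂(s) ⇌ 3 Pb²⁺(aq) + 2 PO₄³⁻(aq)
Call the molar solubility s, so that [Pb²⁺] = 3s and [PO₄³⁻] = 2s.
Ksp = [Pb²⁺]^3[PO₄³⁻]^2 = (3s)^3 · (2s)^2 = 108s^5 = 5.2×10⁻⁴⁴
s = 8.6×10⁻¹⁰ mol L⁻¹
[PO₄³⁻] = 2s = 1.7×10⁻⁹ mol L⁻¹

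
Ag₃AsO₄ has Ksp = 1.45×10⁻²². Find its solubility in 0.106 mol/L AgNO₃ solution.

Ag₃AsO₄(s) ⇌ 3 Ag⁺(aq) + AsO₄³⁻(aq)
Ag⁺ is already present at 0.106 mol/L. If s mol/L of Ag₃AsO₄ dissolves, [AsO₄³⁻] = s while [Ag⁺] ≈ 0.106 mol/L.
Ksp = [Ag⁺]^3[AsO₄³⁻] = (0.106)^3s
s = 1.45×10⁻²² / (0.106)^3 = 1.22×10⁻¹⁹
s = 1.22×10⁻¹⁹ mol/L

1.22×10⁻¹⁹ M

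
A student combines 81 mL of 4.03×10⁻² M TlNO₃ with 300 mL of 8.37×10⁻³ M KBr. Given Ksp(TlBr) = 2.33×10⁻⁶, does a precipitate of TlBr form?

Yes

Total volume after mixing = 81 + 300 = 381 mL.
[Tl⁺] = (4.03×10⁻²)(81)/381 = 8.57×10⁻³ M
[Br⁻] = (8.37×10⁻³)(300)/381 = 6.59×10⁻³ M
Q = [Tl⁺][Br⁻] = 5.65×10⁻⁵
Since Q (5.65×10⁻⁵) exceeds Ksp (2.33×10⁻⁶), TlBr will precipitate.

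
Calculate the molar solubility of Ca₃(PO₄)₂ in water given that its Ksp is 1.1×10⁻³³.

1.0×10⁻⁷ M

Ca₃(PO₄)₂(s) ⇌ 3 Ca²⁺(aq) + 2 PO₄³⁻(aq)
Call the molar solubility s, so that [Ca²⁺] = 3s and [PO₄³⁻] = 2s.
Ksp = [Ca²⁺]^3[PO₄³⁻]^2 = (3s)^3 · (2s)^2 = 108s^5
108s^5 = 1.1×10⁻³³  ⇒  s^5 = 1.0×10⁻³⁵
s = (1.0×10⁻³⁵)^(1/5) = 1.0×10⁻⁷ mol L⁻¹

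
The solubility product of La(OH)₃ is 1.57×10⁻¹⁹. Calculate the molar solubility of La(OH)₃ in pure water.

La(OH)₃(s) ⇌ La³⁺(aq) + 3 OH⁻(aq)
For each mole of La(OH)₃ that dissolves per liter, [La³⁺] = s and [OH⁻] = 3s; let s denote this solubility.
Ksp = [La³⁺][OH⁻]^3 = s · (3s)^3 = 27s^4
27s^4 = 1.57×10⁻¹⁹  ⇒  s^4 = 5.81×10⁻²¹
Taking the 4th root, s = 8.73×10⁻⁶ mol/L.

8.73×10⁻⁶ M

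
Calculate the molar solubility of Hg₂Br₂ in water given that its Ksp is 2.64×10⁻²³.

Hg₂Br₂(s) ⇌ Hg₂²⁺(aq) + 2 Br⁻(aq)
Let s be the molar solubility. Then [Hg₂²⁺] = s and [Br⁻] = 2s.
Ksp = [Hg₂²⁺][Br⁻]^2 = s · (2s)^2 = 4s^3
4s^3 = 2.64×10⁻²³  ⇒  s^3 = 6.60×10⁻²⁴
s = (6.60×10⁻²⁴)^(1/3) = 1.88×10⁻⁸ mol/L

1.88×10⁻⁸ M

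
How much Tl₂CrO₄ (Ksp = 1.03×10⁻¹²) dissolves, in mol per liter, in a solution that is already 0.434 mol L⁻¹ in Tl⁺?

5.47×10⁻¹² M

Tl₂CrO₄(s) ⇌ 2 Tl⁺(aq) + CrO₄²⁻(aq)
With Tl⁺ already at 0.434 mol L⁻¹ and s small, take [Tl⁺] ≈ 0.434 mol L⁻¹ and [CrO₄²⁻] = s.
Ksp = [Tl⁺]^2[CrO₄²⁻] = (0.434)^2s
s = 1.03×10⁻¹² / (0.434)^2 = 5.47×10⁻¹²
s = 5.47×10⁻¹² mol L⁻¹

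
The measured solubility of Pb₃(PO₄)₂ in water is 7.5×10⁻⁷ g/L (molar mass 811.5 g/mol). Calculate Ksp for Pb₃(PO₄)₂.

s = (7.5×10⁻⁷ g L⁻¹)/(811.5 g mol⁻¹) = 9.242×10⁻¹⁰ M
Pb₃(PO₄)₂(s) ⇌ 3 Pb²⁺(aq) + 2 PO₄³⁻(aq)
Let s be the molar solubility. Then [Pb²⁺] = 3s and [PO₄³⁻] = 2s.
Ksp = [Pb²⁺]^3[PO₄³⁻]^2 = (3s)^3 · (2s)^2 = 108s^5
Ksp = 108 × (9.242×10⁻¹⁰)^5 = 7.3×10⁻⁴⁴

Ksp = 7.3×10⁻⁴⁴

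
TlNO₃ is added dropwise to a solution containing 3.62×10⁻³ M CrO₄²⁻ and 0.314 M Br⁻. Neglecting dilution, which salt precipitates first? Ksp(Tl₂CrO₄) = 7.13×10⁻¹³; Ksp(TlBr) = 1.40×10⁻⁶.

TlBr

Precipitation begins when Q = Ksp.
For Tl₂CrO₄: [Tl⁺] = (Ksp/[CrO₄²⁻])^(1/2) = 1.40×10⁻⁵ M
For TlBr: [Tl⁺] = (Ksp/[Br⁻]) = 4.46×10⁻⁶ M
TlBr requires the lower [Tl⁺], so it precipitates first.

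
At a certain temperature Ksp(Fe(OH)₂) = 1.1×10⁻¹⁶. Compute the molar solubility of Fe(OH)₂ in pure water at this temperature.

3.0×10⁻⁶ M

Fe(OH)₂(s) ⇌ Fe²⁺(aq) + 2 OH⁻(aq)
Let s be the molar solubility. Then [Fe²⁺] = s and [OH⁻] = 2s.
Ksp = [Fe²⁺][OH⁻]^2 = s · (2s)^2 = 4s^3
4s^3 = 1.1×10⁻¹⁶  ⇒  s^3 = 2.8×10⁻¹⁷
s = 3.0×10⁻⁶ mol/L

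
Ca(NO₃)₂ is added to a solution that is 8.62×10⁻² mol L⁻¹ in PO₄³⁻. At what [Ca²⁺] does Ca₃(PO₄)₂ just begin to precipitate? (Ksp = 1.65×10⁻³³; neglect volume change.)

6.06×10⁻¹¹ M

A salt starts to precipitate once the ion product Q reaches its Ksp.
Ca₃(PO₄)₂(s) ⇌ 3 Ca²⁺(aq) + 2 PO₄³⁻(aq)
Ksp = [Ca²⁺]^3[PO₄³⁻]^2 = [Ca²⁺]^3(8.62×10⁻²)^2
[Ca²⁺]^3 = 1.65×10⁻³³ / (8.62×10⁻²)^2 = 2.22×10⁻³¹
[Ca²⁺] = 6.06×10⁻¹¹ mol L⁻¹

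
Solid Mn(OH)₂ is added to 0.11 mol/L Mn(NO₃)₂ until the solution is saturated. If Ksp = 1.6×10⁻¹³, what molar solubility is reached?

Mn(OH)₂(s) ⇌ Mn²⁺(aq) + 2 OH⁻(aq)
Mn²⁺ is already present at 0.11 mol/L. If s mol/L of Mn(OH)₂ dissolves, [OH⁻] = 2s while [Mn²⁺] ≈ 0.11 mol/L.
Ksp = [Mn²⁺][OH⁻]^2 = (0.11)(2s)^2
(2s)^2 = 1.6×10⁻¹³ / (0.11) = 1.5×10⁻¹²
s = 6.0×10⁻⁷ mol/L

6.0×10⁻⁷ M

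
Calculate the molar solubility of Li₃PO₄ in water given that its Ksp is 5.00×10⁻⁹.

3.69×10⁻³ M

Li₃PO₄(s) ⇌ 3 Li⁺(aq) + PO₄³⁻(aq)
For each mole of Li₃PO₄ that dissolves per liter, [Li⁺] = 3s and [PO₄³⁻] = s; let s denote this solubility.
Ksp = [Li⁺]^3[PO₄³⁻] = (3s)^3 · s = 27s^4
27s^4 = 5.00×10⁻⁹  ⇒  s^4 = 1.85×10⁻¹⁰
Taking the 4th root, s = 3.69×10⁻³ mol/L.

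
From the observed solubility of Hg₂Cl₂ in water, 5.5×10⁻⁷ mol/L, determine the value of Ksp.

Ksp = 6.7×10⁻¹⁹

Hg₂Cl₂(s) ⇌ Hg₂²⁺(aq) + 2 Cl⁻(aq)
Let s be the molar solubility. Then [Hg₂²⁺] = s and [Cl⁻] = 2s.
Ksp = [Hg₂²⁺][Cl⁻]^2 = s · (2s)^2 = 4s^3
Ksp = 4 × (5.5×10⁻⁷)^3 = 6.7×10⁻¹⁹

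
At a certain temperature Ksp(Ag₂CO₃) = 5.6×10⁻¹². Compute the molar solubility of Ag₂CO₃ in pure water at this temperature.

Ag₂CO₃(s) ⇌ 2 Ag⁺(aq) + CO₃²⁻(aq)
Let s be the molar solubility. Then [Ag⁺] = 2s and [CO₃²⁻] = s.
Ksp = [Ag⁺]^2[CO₃²⁻] = (2s)^2 · s = 4s^3
4s^3 = 5.6×10⁻¹²  ⇒  s^3 = 1.4×10⁻¹²
s = 1.1×10⁻⁴ mol L⁻¹

1.1×10⁻⁴ M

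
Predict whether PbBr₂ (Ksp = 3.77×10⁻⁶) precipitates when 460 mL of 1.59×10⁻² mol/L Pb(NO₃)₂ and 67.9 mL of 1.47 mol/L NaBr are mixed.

Yes

After mixing, V = 460 mL + 67.9 mL = 527.9 mL.
[Pb²⁺] = (1.59×10⁻²)(460)/527.9 = 1.39×10⁻² mol/L
[Br⁻] = (1.47)(67.9)/527.9 = 0.189 mol/L
Q = [Pb²⁺][Br⁻]^2 = 4.95×10⁻⁴
Because Q > Ksp (4.95×10⁻⁴ vs 3.77×10⁻⁶), a precipitate of PbBr₂ forms.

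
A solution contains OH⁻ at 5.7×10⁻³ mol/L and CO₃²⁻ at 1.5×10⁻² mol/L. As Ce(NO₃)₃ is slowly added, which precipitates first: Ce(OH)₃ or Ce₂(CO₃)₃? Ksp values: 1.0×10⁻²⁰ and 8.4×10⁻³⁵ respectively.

Ce₂(CO₃)₃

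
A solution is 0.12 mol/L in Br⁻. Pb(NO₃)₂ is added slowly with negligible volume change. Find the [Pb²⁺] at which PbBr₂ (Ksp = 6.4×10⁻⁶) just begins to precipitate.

The threshold for precipitation is Q = Ksp.
PbBr₂(s) ⇌ Pb²⁺(aq) + 2 Br⁻(aq)
Ksp = [Pb²⁺][Br⁻]^2 = [Pb²⁺](0.12)^2
[Pb²⁺] = 6.4×10⁻⁶ / (0.12)^2 = 4.4×10⁻⁴
[Pb²⁺] = 4.4×10⁻⁴ mol/L

4.4×10⁻⁴ M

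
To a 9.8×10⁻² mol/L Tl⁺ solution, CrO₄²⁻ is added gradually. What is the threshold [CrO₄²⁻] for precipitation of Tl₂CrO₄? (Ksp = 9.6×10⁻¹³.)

Each salt precipitates once Q = Ksp for that salt.
Tl₂CrO₄(s) ⇌ 2 Tl⁺(aq) + CrO₄²⁻(aq)
Ksp = [Tl⁺]^2[CrO₄²⁻] = [CrO₄²⁻](9.8×10⁻²)^2
[CrO₄²⁻] = 9.6×10⁻¹³ / (9.8×10⁻²)^2 = 1.0×10⁻¹⁰
[CrO₄²⁻] = 1.0×10⁻¹⁰ mol/L

1.0×10⁻¹⁰ M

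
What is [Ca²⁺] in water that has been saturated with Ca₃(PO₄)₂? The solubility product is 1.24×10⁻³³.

3.08×10⁻⁷ M

Ca₃(PO₄)₂(s) ⇌ 3 Ca²⁺(aq) + 2 PO₄³⁻(aq)
Let s be the molar solubility. Then [Ca²⁺] = 3s and [PO₄³⁻] = 2s.
Ksp = [Ca²⁺]^3[PO₄³⁻]^2 = (3s)^3 · (2s)^2 = 108s^5 = 1.24×10⁻³³
s = 1.03×10⁻⁷ mol/L
[Ca²⁺] = 3s = 3.08×10⁻⁷ mol/L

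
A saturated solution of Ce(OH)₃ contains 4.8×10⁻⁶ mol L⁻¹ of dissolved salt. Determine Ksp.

Ce(OH)₃(s) ⇌ Ce³⁺(aq) + 3 OH⁻(aq)
For each mole of Ce(OH)₃ that dissolves per liter, [Ce³⁺] = s and [OH⁻] = 3s; let s denote this solubility.
Ksp = [Ce³⁺][OH⁻]^3 = s · (3s)^3 = 27s^4
Ksp = 27 × (4.8×10⁻⁶)^4 = 1.4×10⁻²⁰

Ksp = 1.4×10⁻²⁰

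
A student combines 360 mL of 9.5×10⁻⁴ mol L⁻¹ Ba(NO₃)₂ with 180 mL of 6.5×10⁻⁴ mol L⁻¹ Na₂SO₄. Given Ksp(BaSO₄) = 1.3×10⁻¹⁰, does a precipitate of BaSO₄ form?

The combined volume is 540 mL.
[Ba²⁺] = (9.5×10⁻⁴)(360)/540 = 6.3×10⁻⁴ mol L⁻¹
[SO₄²⁻] = (6.5×10⁻⁴)(180)/540 = 2.2×10⁻⁴ mol L⁻¹
Q = [Ba²⁺][SO₄²⁻] = 1.4×10⁻⁷
Because Q > Ksp (1.4×10⁻⁷ vs 1.3×10⁻¹⁰), a precipitate of BaSO₄ forms.

Yes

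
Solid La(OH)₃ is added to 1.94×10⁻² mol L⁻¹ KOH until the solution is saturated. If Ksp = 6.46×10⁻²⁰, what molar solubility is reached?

8.85×10⁻¹⁵ M

La(OH)₃(s) ⇌ La³⁺(aq) + 3 OH⁻(aq)
The solution already contains OH⁻ at 1.94×10⁻² mol L⁻¹. Let s be the molar solubility of La(OH)₃.
[OH⁻] ≈ 1.94×10⁻² mol L⁻¹ (common ion dominates); [La³⁺] = s.
Ksp = [La³⁺][OH⁻]^3 = s(1.94×10⁻²)^3
s = 6.46×10⁻²⁰ / (1.94×10⁻²)^3 = 8.85×10⁻¹⁵
s = 8.85×10⁻¹⁵ mol L⁻¹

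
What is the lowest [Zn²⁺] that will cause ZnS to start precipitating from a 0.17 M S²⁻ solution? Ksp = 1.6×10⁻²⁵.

9.4×10⁻²⁵ M

Precipitation begins when Q = Ksp.
ZnS(s) ⇌ Zn²⁺(aq) + S²⁻(aq)
Ksp = [Zn²⁺][S²⁻] = [Zn²⁺](0.17)
[Zn²⁺] = 1.6×10⁻²⁵ / (0.17) = 9.4×10⁻²⁵
[Zn²⁺] = 9.4×10⁻²⁵ M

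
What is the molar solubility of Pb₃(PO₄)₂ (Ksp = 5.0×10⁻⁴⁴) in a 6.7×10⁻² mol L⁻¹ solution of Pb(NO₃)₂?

Pb₃(PO₄)₂(s) ⇌ 3 Pb²⁺(aq) + 2 PO₄³⁻(aq)
The solution already contains Pb²⁺ at 6.7×10⁻² mol L⁻¹. Let s be the molar solubility of Pb₃(PO₄)₂.
[Pb²⁺] ≈ 6.7×10⁻² mol L⁻¹ (common ion dominates); [PO₄³⁻] = 2s.
Ksp = [Pb²⁺]^3[PO₄³⁻]^2 = (6.7×10⁻²)^3(2s)^2
(2s)^2 = 5.0×10⁻⁴⁴ / (6.7×10⁻²)^3 = 1.7×10⁻⁴⁰
s = 6.4×10⁻²¹ mol L⁻¹

6.4×10⁻²¹ M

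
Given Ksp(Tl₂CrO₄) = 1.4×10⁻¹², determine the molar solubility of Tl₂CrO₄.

Tl₂CrO₄(s) ⇌ 2 Tl⁺(aq) + CrO₄²⁻(aq)
With molar solubility s: [Tl⁺] = 2s, [CrO₄²⁻] = s.
Ksp = [Tl⁺]^2[CrO₄²⁻] = (2s)^2 · s = 4s^3
4s^3 = 1.4×10⁻¹²  ⇒  s^3 = 3.5×10⁻¹³
Taking the 3rd root, s = 7.0×10⁻⁵ M.

7.0×10⁻⁵ M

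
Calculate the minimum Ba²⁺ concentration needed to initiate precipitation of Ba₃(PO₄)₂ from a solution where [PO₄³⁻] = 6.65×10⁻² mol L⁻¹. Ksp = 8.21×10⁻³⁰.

Precipitation begins when Q = Ksp.
Ba₃(PO₄)₂(s) ⇌ 3 Ba²⁺(aq) + 2 PO₄³⁻(aq)
Ksp = [Ba²⁺]^3[PO₄³⁻]^2 = [Ba²⁺]^3(6.65×10⁻²)^2
[Ba²⁺]^3 = 8.21×10⁻³⁰ / (6.65×10⁻²)^2 = 1.86×10⁻²⁷
[Ba²⁺] = 1.23×10⁻⁹ mol L⁻¹

1.23×10⁻⁹ M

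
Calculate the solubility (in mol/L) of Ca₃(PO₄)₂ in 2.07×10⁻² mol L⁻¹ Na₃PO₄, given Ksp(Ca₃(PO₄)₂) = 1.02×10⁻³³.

4.45×10⁻¹¹ M

Ca₃(PO₄)₂(s) ⇌ 3 Ca²⁺(aq) + 2 PO₄³⁻(aq)
With PO₄³⁻ already at 2.07×10⁻² mol L⁻¹ and s small, take [PO₄³⁻] ≈ 2.07×10⁻² mol L⁻¹ and [Ca²⁺] = 3s.
Ksp = [Ca²⁺]^3[PO₄³⁻]^2 = (3s)^3(2.07×10⁻²)^2
(3s)^3 = 1.02×10⁻³³ / (2.07×10⁻²)^2 = 2.38×10⁻³⁰
s = 4.45×10⁻¹¹ mol L⁻¹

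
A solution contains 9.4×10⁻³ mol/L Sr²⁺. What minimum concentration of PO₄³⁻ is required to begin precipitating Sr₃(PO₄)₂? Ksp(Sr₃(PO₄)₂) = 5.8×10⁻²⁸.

2.6×10⁻¹¹ M

The threshold for precipitation is Q = Ksp.
Sr₃(PO₄)₂(s) ⇌ 3 Sr²⁺(aq) + 2 PO₄³⁻(aq)
Ksp = [Sr²⁺]^3[PO₄³⁻]^2 = [PO₄³⁻]^2(9.4×10⁻³)^3
[PO₄³⁻]^2 = 5.8×10⁻²⁸ / (9.4×10⁻³)^3 = 7.0×10⁻²²
[PO₄³⁻] = 2.6×10⁻¹¹ mol/L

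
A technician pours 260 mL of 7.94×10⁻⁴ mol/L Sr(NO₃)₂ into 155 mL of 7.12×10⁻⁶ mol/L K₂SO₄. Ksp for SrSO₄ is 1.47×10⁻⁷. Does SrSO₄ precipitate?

Total volume after mixing = 260 + 155 = 415 mL.
[Sr²⁺] = (7.94×10⁻⁴)(260)/415 = 4.97×10⁻⁴ mol/L
[SO₄²⁻] = (7.12×10⁻⁶)(155)/415 = 2.66×10⁻⁶ mol/L
Q = [Sr²⁺][SO₄²⁻] = 1.32×10⁻⁹
Q = 1.32×10⁻⁹ < Ksp = 1.47×10⁻⁷, so the solution is unsaturated and no precipitate forms.

No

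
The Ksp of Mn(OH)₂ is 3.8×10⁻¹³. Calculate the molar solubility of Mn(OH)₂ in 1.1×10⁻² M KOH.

3.1×10⁻⁹ M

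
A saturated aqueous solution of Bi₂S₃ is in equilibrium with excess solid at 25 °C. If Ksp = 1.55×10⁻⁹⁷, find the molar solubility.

1.70×10⁻²⁰ M

Bi₂S₃(s) ⇌ 2 Bi³⁺(aq) + 3 S²⁻(aq)
For each mole of Bi₂S₃ that dissolves per liter, [Bi³⁺] = 2s and [S²⁻] = 3s; let s denote this solubility.
Ksp = [Bi³⁺]^2[S²⁻]^3 = (2s)^2 · (3s)^3 = 108s^5
108s^5 = 1.55×10⁻⁹⁷  ⇒  s^5 = 1.44×10⁻⁹⁹
s = 1.70×10⁻²⁰ mol/L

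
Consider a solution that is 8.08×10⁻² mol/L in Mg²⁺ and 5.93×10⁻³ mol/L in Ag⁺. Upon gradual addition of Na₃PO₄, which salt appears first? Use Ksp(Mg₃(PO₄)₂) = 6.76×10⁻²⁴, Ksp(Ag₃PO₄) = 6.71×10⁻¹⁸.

Ag₃PO₄

Precipitation begins when Q = Ksp.
For Mg₃(PO₄)₂: [PO₄³⁻] = (Ksp/[Mg²⁺]^3)^(1/2) = 1.13×10⁻¹⁰ mol/L
For Ag₃PO₄: [PO₄³⁻] = (Ksp/[Ag⁺]^3) = 3.22×10⁻¹¹ mol/L
Since Ag₃PO₄ needs less PO₄³⁻ to reach saturation, it precipitates first.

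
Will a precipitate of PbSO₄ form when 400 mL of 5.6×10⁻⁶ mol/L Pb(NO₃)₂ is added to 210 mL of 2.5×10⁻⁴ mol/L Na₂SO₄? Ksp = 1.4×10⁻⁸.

No

After mixing, V = 400 mL + 210 mL = 610 mL.
[Pb²⁺] = (5.6×10⁻⁶)(400)/610 = 3.7×10⁻⁶ mol/L
[SO₄²⁻] = (2.5×10⁻⁴)(210)/610 = 8.6×10⁻⁵ mol/L
Q = [Pb²⁺][SO₄²⁻] = 3.2×10⁻¹⁰
Q = 3.2×10⁻¹⁰ < Ksp = 1.4×10⁻⁸, so the solution is unsaturated and no precipitate forms.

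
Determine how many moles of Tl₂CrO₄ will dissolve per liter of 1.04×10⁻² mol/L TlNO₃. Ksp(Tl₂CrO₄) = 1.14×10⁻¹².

1.05×10⁻⁸ M

Tl₂CrO₄(s) ⇌ 2 Tl⁺(aq) + CrO₄²⁻(aq)
With Tl⁺ already at 1.04×10⁻² mol/L and s small, take [Tl⁺] ≈ 1.04×10⁻² mol/L and [CrO₄²⁻] = s.
Ksp = [Tl⁺]^2[CrO₄²⁻] = (1.04×10⁻²)^2s
s = 1.14×10⁻¹² / (1.04×10⁻²)^2 = 1.05×10⁻⁸
s = 1.05×10⁻⁸ mol/L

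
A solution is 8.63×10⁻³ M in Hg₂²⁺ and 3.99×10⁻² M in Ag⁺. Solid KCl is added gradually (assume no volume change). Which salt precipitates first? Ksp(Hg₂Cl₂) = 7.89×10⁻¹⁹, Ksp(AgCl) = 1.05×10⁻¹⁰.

A salt starts to precipitate once the ion product Q reaches its Ksp.
For Hg₂Cl₂: [Cl⁻] = (Ksp/[Hg₂²⁺])^(1/2) = 9.56×10⁻⁹ M
For AgCl: [Cl⁻] = (Ksp/[Ag⁺]) = 2.63×10⁻⁹ M
AgCl requires the lower [Cl⁻], so it precipitates first.

AgCl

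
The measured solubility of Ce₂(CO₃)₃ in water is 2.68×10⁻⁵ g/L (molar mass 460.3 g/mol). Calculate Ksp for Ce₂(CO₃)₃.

Molar solubility s = (2.68×10⁻⁵ g/L) / (460.3 g/mol) = 5.8223×10⁻⁸ mol/L
Ce₂(CO₃)₃(s) ⇌ 2 Ce³⁺(aq) + 3 CO₃²⁻(aq)
Call the molar solubility s, so that [Ce³⁺] = 2s and [CO₃²⁻] = 3s.
Ksp = [Ce³⁺]^2[CO₃²⁻]^3 = (2s)^2 · (3s)^3 = 108s^5
Ksp = 108 × (5.8223×10⁻⁸)^5 = 7.23×10⁻³⁵

Ksp = 7.23×10⁻³⁵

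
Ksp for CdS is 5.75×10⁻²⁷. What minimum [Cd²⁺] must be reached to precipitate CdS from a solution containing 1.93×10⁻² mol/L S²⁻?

A salt starts to precipitate once the ion product Q reaches its Ksp.
CdS(s) ⇌ Cd²⁺(aq) + S²⁻(aq)
Ksp = [Cd²⁺][S²⁻] = [Cd²⁺](1.93×10⁻²)
[Cd²⁺] = 5.75×10⁻²⁷ / (1.93×10⁻²) = 2.98×10⁻²⁵
[Cd²⁺] = 2.98×10⁻²⁵ mol/L

2.98×10⁻²⁵ M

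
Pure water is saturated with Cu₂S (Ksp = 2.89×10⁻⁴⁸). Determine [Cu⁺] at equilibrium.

1.79×10⁻¹⁶ M

Cu₂S(s) ⇌ 2 Cu⁺(aq) + S²⁻(aq)
Call the molar solubility s, so that [Cu⁺] = 2s and [S²⁻] = s.
Ksp = [Cu⁺]^2[S²⁻] = (2s)^2 · s = 4s^3 = 2.89×10⁻⁴⁸
s = 8.97×10⁻¹⁷ mol L⁻¹
[Cu⁺] = 2s = 1.79×10⁻¹⁶ mol L⁻¹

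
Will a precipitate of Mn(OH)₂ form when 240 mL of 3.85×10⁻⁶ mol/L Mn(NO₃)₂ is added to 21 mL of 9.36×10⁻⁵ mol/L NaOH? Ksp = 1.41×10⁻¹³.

Total volume after mixing = 240 + 21 = 261 mL.
[Mn²⁺] = (3.85×10⁻⁶)(240)/261 = 3.54×10⁻⁶ mol/L
[OH⁻] = (9.36×10⁻⁵)(21)/261 = 7.53×10⁻⁶ mol/L
Q = [Mn²⁺][OH⁻]^2 = 2.01×10⁻¹⁶
Q = 2.01×10⁻¹⁶ < Ksp = 1.41×10⁻¹³, so the solution is unsaturated and no precipitate forms.

No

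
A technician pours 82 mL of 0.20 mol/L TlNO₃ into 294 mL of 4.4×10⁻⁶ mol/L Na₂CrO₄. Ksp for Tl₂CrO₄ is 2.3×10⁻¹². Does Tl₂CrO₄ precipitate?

Yes

After mixing, V = 82 mL + 294 mL = 376 mL.
[Tl⁺] = (0.20)(82)/376 = 4.4×10⁻² mol/L
[CrO₄²⁻] = (4.4×10⁻⁶)(294)/376 = 3.4×10⁻⁶ mol/L
Q = [Tl⁺]^2[CrO₄²⁻] = 6.5×10⁻⁹
Because Q > Ksp (6.5×10⁻⁹ vs 2.3×10⁻¹²), a precipitate of Tl₂CrO₄ forms.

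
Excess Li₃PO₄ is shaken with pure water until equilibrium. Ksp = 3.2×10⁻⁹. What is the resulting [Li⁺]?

9.9×10⁻³ M

Li₃PO₄(s) ⇌ 3 Li⁺(aq) + PO₄³⁻(aq)
Call the molar solubility s, so that [Li⁺] = 3s and [PO₄³⁻] = s.
Ksp = [Li⁺]^3[PO₄³⁻] = (3s)^3 · s = 27s^4 = 3.2×10⁻⁹
s = 3.3×10⁻³ mol/L
[Li⁺] = 3s = 9.9×10⁻³ mol/L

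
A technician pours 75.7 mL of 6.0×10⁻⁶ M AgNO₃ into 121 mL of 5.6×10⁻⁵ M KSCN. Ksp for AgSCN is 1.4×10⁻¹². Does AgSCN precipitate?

The combined volume is 196.7 mL.
[Ag⁺] = (6.0×10⁻⁶)(75.7)/196.7 = 2.3×10⁻⁶ M
[SCN⁻] = (5.6×10⁻⁵)(121)/196.7 = 3.4×10⁻⁵ M
Q = [Ag⁺][SCN⁻] = 8.0×10⁻¹¹
Because Q > Ksp (8.0×10⁻¹¹ vs 1.4×10⁻¹²), a precipitate of AgSCN forms.

Yes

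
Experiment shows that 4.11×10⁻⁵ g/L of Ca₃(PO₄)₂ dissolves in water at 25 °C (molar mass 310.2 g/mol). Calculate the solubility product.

Convert to molarity: s = 4.11×10⁻⁵ / 310.2 = 1.3250×10⁻⁷ mol/L
Ca₃(PO₄)₂(s) ⇌ 3 Ca²⁺(aq) + 2 PO₄³⁻(aq)
Let s be the molar solubility. Then [Ca²⁺] = 3s and [PO₄³⁻] = 2s.
Ksp = [Ca²⁺]^3[PO₄³⁻]^2 = (3s)^3 · (2s)^2 = 108s^5
Ksp = 108 × (1.3250×10⁻⁷)^5 = 4.41×10⁻³³

Ksp = 4.41×10⁻³³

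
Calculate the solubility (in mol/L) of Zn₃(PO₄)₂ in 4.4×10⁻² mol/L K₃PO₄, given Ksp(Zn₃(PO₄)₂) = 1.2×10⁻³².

6.1×10⁻¹¹ M

Zn₃(PO₄)₂(s) ⇌ 3 Zn²⁺(aq) + 2 PO₄³⁻(aq)
The solution already contains PO₄³⁻ at 4.4×10⁻² mol/L. Let s be the molar solubility of Zn₃(PO₄)₂.
[PO₄³⁻] ≈ 4.4×10⁻² mol/L (common ion dominates); [Zn²⁺] = 3s.
Ksp = [Zn²⁺]^3[PO₄³⁻]^2 = (3s)^3(4.4×10⁻²)^2
(3s)^3 = 1.2×10⁻³² / (4.4×10⁻²)^2 = 6.2×10⁻³⁰
s = 6.1×10⁻¹¹ mol/L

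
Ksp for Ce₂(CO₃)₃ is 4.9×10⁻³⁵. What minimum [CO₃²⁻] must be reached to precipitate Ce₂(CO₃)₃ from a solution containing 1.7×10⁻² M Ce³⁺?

A salt starts to precipitate once the ion product Q reaches its Ksp.
Ce₂(CO₃)₃(s) ⇌ 2 Ce³⁺(aq) + 3 CO₃²⁻(aq)
Ksp = [Ce³⁺]^2[CO₃²⁻]^3 = [CO₃²⁻]^3(1.7×10⁻²)^2
[CO₃²⁻]^3 = 4.9×10⁻³⁵ / (1.7×10⁻²)^2 = 1.7×10⁻³¹
[CO₃²⁻] = 5.5×10⁻¹¹ M

5.5×10⁻¹¹ M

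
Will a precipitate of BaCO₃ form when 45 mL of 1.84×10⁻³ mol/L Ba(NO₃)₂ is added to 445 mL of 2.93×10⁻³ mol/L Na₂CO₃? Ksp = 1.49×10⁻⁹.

The combined volume is 490 mL.
[Ba²⁺] = (1.84×10⁻³)(45)/490 = 1.69×10⁻⁴ mol/L
[CO₃²⁻] = (2.93×10⁻³)(445)/490 = 2.66×10⁻³ mol/L
Q = [Ba²⁺][CO₃²⁻] = 4.50×10⁻⁷
Because Q > Ksp (4.50×10⁻⁷ vs 1.49×10⁻⁹), a precipitate of BaCO₃ forms.

Yes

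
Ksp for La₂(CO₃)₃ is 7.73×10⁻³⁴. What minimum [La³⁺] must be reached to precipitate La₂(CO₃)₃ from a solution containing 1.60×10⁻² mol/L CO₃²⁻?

The threshold for precipitation is Q = Ksp.
La₂(CO₃)₃(s) ⇌ 2 La³⁺(aq) + 3 CO₃²⁻(aq)
Ksp = [La³⁺]^2[CO₃²⁻]^3 = [La³⁺]^2(1.60×10⁻²)^3
[La³⁺]^2 = 7.73×10⁻³⁴ / (1.60×10⁻²)^3 = 1.89×10⁻²⁸
[La³⁺] = 1.37×10⁻¹⁴ mol/L

1.37×10⁻¹⁴ M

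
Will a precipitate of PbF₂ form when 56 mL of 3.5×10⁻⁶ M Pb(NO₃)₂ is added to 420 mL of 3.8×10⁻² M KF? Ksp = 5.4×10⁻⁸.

No

The combined volume is 476 mL.
[Pb²⁺] = (3.5×10⁻⁶)(56)/476 = 4.1×10⁻⁷ M
[F⁻] = (3.8×10⁻²)(420)/476 = 3.4×10⁻² M
Q = [Pb²⁺][F⁻]^2 = 4.6×10⁻¹⁰
Since Q (4.6×10⁻¹⁰) is less than Ksp (5.4×10⁻⁸), no PbF₂ precipitates.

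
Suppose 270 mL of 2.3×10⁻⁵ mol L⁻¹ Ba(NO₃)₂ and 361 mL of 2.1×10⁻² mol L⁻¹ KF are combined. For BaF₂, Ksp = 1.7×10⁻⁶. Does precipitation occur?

After mixing, V = 270 mL + 361 mL = 631 mL.
[Ba²⁺] = (2.3×10⁻⁵)(270)/631 = 9.8×10⁻⁶ mol L⁻¹
[F⁻] = (2.1×10⁻²)(361)/631 = 1.2×10⁻² mol L⁻¹
Q = [Ba²⁺][F⁻]^2 = 1.4×10⁻⁹
Q < Ksp (1.4×10⁻⁹ vs 1.7×10⁻⁶); the solution remains unsaturated and no precipitate forms.

No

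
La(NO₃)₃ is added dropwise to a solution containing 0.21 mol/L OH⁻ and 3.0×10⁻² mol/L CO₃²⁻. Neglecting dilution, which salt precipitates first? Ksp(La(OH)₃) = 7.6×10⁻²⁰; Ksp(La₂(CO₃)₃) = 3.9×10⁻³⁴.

La(OH)₃

Precipitation begins when Q = Ksp.
For La(OH)₃: [La³⁺] = (Ksp/[OH⁻]^3) = 8.2×10⁻¹⁸ mol/L
For La₂(CO₃)₃: [La³⁺] = (Ksp/[CO₃²⁻]^3)^(1/2) = 3.8×10⁻¹⁵ mol/L
La(OH)₃ requires the lower [La³⁺], so it precipitates first.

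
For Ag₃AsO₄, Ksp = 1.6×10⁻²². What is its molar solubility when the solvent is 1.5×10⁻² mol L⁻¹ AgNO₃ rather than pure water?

4.7×10⁻¹⁷ M

Ag₃AsO₄(s) ⇌ 3 Ag⁺(aq) + AsO₄³⁻(aq)
Let s be the solubility of Ag₃AsO₄ here. The common ion gives [Ag⁺] ≈ 1.5×10⁻² mol L⁻¹, and [AsO₄³⁻] = s.
Ksp = [Ag⁺]^3[AsO₄³⁻] = (1.5×10⁻²)^3s
s = 1.6×10⁻²² / (1.5×10⁻²)^3 = 4.7×10⁻¹⁷
s = 4.7×10⁻¹⁷ mol L⁻¹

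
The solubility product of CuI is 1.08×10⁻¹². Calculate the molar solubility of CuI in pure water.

CuI(s) ⇌ Cu⁺(aq) + I⁻(aq)
With molar solubility s: [Cu⁺] = s, [I⁻] = s.
Ksp = [Cu⁺][I⁻] = s · s = s^2
s^2 = 1.08×10⁻¹²
s = (1.08×10⁻¹²)^(1/2) = 1.04×10⁻⁶ mol L⁻¹

1.04×10⁻⁶ M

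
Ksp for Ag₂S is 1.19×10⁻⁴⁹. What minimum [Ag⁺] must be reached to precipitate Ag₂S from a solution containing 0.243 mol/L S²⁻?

7.00×10⁻²⁵ M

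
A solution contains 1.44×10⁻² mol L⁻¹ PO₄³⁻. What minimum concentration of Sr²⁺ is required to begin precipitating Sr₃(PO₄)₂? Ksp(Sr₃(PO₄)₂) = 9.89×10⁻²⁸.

Precipitation of each salt begins when its ion product equals Ksp.
Sr₃(PO₄)₂(s) ⇌ 3 Sr²⁺(aq) + 2 PO₄³⁻(aq)
Ksp = [Sr²⁺]^3[PO₄³⁻]^2 = [Sr²⁺]^3(1.44×10⁻²)^2
[Sr²⁺]^3 = 9.89×10⁻²⁸ / (1.44×10⁻²)^2 = 4.77×10⁻²⁴
[Sr²⁺] = 1.68×10⁻⁸ mol L⁻¹

1.68×10⁻⁸ M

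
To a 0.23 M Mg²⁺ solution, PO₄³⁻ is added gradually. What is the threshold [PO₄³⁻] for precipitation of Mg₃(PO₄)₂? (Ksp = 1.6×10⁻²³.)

Each salt precipitates once Q = Ksp for that salt.
Mg₃(PO₄)₂(s) ⇌ 3 Mg²⁺(aq) + 2 PO₄³⁻(aq)
Ksp = [Mg²⁺]^3[PO₄³⁻]^2 = [PO₄³⁻]^2(0.23)^3
[PO₄³⁻]^2 = 1.6×10⁻²³ / (0.23)^3 = 1.3×10⁻²¹
[PO₄³⁻] = 3.6×10⁻¹¹ M

3.6×10⁻¹¹ M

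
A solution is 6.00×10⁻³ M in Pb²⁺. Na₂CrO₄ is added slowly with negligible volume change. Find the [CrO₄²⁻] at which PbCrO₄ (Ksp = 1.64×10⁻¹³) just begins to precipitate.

A salt starts to precipitate once the ion product Q reaches its Ksp.
PbCrO₄(s) ⇌ Pb²⁺(aq) + CrO₄²⁻(aq)
Ksp = [Pb²⁺][CrO₄²⁻] = [CrO₄²⁻](6.00×10⁻³)
[CrO₄²⁻] = 1.64×10⁻¹³ / (6.00×10⁻³) = 2.73×10⁻¹¹
[CrO₄²⁻] = 2.73×10⁻¹¹ M

2.73×10⁻¹¹ M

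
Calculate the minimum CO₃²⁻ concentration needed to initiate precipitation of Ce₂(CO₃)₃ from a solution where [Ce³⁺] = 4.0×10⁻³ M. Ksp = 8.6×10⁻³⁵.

1.8×10⁻¹⁰ M

Precipitation begins when Q = Ksp.
Ce₂(CO₃)₃(s) ⇌ 2 Ce³⁺(aq) + 3 CO₃²⁻(aq)
Ksp = [Ce³⁺]^2[CO₃²⁻]^3 = [CO₃²⁻]^3(4.0×10⁻³)^2
[CO₃²⁻]^3 = 8.6×10⁻³⁵ / (4.0×10⁻³)^2 = 5.4×10⁻³⁰
[CO₃²⁻] = 1.8×10⁻¹⁰ M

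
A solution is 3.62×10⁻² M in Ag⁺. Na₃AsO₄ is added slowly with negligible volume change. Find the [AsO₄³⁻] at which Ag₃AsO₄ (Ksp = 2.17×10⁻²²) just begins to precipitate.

The threshold for precipitation is Q = Ksp.
Ag₃AsO₄(s) ⇌ 3 Ag⁺(aq) + AsO₄³⁻(aq)
Ksp = [Ag⁺]^3[AsO₄³⁻] = [AsO₄³⁻](3.62×10⁻²)^3
[AsO₄³⁻] = 2.17×10⁻²² / (3.62×10⁻²)^3 = 4.57×10⁻¹⁸
[AsO₄³⁻] = 4.57×10⁻¹⁸ M

4.57×10⁻¹⁸ M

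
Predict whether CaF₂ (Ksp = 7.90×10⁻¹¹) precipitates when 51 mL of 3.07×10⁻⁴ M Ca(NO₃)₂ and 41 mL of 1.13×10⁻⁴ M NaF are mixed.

The combined volume is 92 mL.
[Ca²⁺] = (3.07×10⁻⁴)(51)/92 = 1.70×10⁻⁴ M
[F⁻] = (1.13×10⁻⁴)(41)/92 = 5.04×10⁻⁵ M
Q = [Ca²⁺][F⁻]^2 = 4.32×10⁻¹³
Q < Ksp (4.32×10⁻¹³ vs 7.90×10⁻¹¹); the solution remains unsaturated and no precipitate forms.

No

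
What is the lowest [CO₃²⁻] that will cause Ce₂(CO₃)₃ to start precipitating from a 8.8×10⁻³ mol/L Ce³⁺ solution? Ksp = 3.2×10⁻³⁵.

Precipitation of each salt begins when its ion product equals Ksp.
Ce₂(CO₃)₃(s) ⇌ 2 Ce³⁺(aq) + 3 CO₃²⁻(aq)
Ksp = [Ce³⁺]^2[CO₃²⁻]^3 = [CO₃²⁻]^3(8.8×10⁻³)^2
[CO₃²⁻]^3 = 3.2×10⁻³⁵ / (8.8×10⁻³)^2 = 4.1×10⁻³¹
[CO₃²⁻] = 7.4×10⁻¹¹ mol/L

7.4×10⁻¹¹ M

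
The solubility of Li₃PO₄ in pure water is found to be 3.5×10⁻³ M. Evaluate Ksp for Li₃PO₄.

Li₃PO₄(s) ⇌ 3 Li⁺(aq) + PO₄³⁻(aq)
Call the molar solubility s, so that [Li⁺] = 3s and [PO₄³⁻] = s.
Ksp = [Li⁺]^3[PO₄³⁻] = (3s)^3 · s = 27s^4
Ksp = 27 × (3.5×10⁻³)^4 = 4.1×10⁻⁹

Ksp = 4.1×10⁻⁹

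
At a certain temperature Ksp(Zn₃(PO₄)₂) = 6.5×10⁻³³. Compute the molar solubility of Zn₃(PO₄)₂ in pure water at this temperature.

Zn₃(PO₄)₂(s) ⇌ 3 Zn²⁺(aq) + 2 PO₄³⁻(aq)
Let s be the molar solubility. Then [Zn²⁺] = 3s and [PO₄³⁻] = 2s.
Ksp = [Zn²⁺]^3[PO₄³⁻]^2 = (3s)^3 · (2s)^2 = 108s^5
108s^5 = 6.5×10⁻³³  ⇒  s^5 = 6.0×10⁻³⁵
s = 1.4×10⁻⁷ M

1.4×10⁻⁷ M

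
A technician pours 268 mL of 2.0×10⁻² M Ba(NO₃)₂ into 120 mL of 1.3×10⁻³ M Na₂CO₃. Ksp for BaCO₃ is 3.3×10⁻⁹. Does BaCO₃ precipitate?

Yes

Total volume after mixing = 268 + 120 = 388 mL.
[Ba²⁺] = (2.0×10⁻²)(268)/388 = 1.4×10⁻² M
[CO₃²⁻] = (1.3×10⁻³)(120)/388 = 4.0×10⁻⁴ M
Q = [Ba²⁺][CO₃²⁻] = 5.6×10⁻⁶
Q = 5.6×10⁻⁶ > Ksp = 3.3×10⁻⁹, so the solution is supersaturated and BaCO₃ precipitates.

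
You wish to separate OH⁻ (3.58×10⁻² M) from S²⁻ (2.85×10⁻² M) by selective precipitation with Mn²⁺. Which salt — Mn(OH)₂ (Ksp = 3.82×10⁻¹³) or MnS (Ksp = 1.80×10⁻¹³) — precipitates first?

The threshold for precipitation is Q = Ksp.
For Mn(OH)₂: [Mn²⁺] = (Ksp/[OH⁻]^2) = 2.98×10⁻¹⁰ M
For MnS: [Mn²⁺] = (Ksp/[S²⁻]) = 6.32×10⁻¹² M
MnS requires the lower [Mn²⁺], so it precipitates first.

MnS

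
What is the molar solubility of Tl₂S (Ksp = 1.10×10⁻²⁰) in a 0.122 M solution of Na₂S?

Tl₂S(s) ⇌ 2 Tl⁺(aq) + S²⁻(aq)
Let s be the solubility of Tl₂S here. The common ion gives [S²⁻] ≈ 0.122 M, and [Tl⁺] = 2s.
Ksp = [Tl⁺]^2[S²⁻] = (2s)^2(0.122)
(2s)^2 = 1.10×10⁻²⁰ / (0.122) = 9.02×10⁻²⁰
s = 1.50×10⁻¹⁰ M

1.50×10⁻¹⁰ M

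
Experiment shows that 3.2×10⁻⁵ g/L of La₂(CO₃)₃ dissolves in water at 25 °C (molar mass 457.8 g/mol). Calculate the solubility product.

Ksp = 1.8×10⁻³⁴

Molar solubility s = (3.2×10⁻⁵ g/L) / (457.8 g/mol) = 6.990×10⁻⁸ mol/L
La₂(CO₃)₃(s) ⇌ 2 La³⁺(aq) + 3 CO₃²⁻(aq)
Call the molar solubility s, so that [La³⁺] = 2s and [CO₃²⁻] = 3s.
Ksp = [La³⁺]^2[CO₃²⁻]^3 = (2s)^2 · (3s)^3 = 108s^5
Ksp = 108 × (6.990×10⁻⁸)^5 = 1.8×10⁻³⁴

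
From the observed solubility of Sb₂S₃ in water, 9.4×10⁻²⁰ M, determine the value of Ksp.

Sb₂S₃(s) ⇌ 2 Sb³⁺(aq) + 3 S²⁻(aq)
Let s be the molar solubility. Then [Sb³⁺] = 2s and [S²⁻] = 3s.
Ksp = [Sb³⁺]^2[S²⁻]^3 = (2s)^2 · (3s)^3 = 108s^5
Ksp = 108 × (9.4×10⁻²⁰)^5 = 7.9×10⁻⁹⁴

Ksp = 7.9×10⁻⁹⁴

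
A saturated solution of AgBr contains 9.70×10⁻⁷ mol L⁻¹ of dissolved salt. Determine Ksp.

AgBr(s) ⇌ Ag⁺(aq) + Br⁻(aq)
Let s be the molar solubility. Then [Ag⁺] = s and [Br⁻] = s.
Ksp = [Ag⁺][Br⁻] = s · s = s^2
Ksp = (9.70×10⁻⁷)^2 = 9.41×10⁻¹³

Ksp = 9.41×10⁻¹³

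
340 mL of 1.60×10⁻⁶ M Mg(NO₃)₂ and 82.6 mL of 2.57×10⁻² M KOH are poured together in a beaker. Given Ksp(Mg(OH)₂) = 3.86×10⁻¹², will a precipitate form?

Yes

Total volume after mixing = 340 + 82.6 = 422.6 mL.
[Mg²⁺] = (1.60×10⁻⁶)(340)/422.6 = 1.29×10⁻⁶ M
[OH⁻] = (2.57×10⁻²)(82.6)/422.6 = 5.02×10⁻³ M
Q = [Mg²⁺][OH⁻]^2 = 3.25×10⁻¹¹
Q = 3.25×10⁻¹¹ > Ksp = 3.86×10⁻¹², so the solution is supersaturated and Mg(OH)₂ precipitates.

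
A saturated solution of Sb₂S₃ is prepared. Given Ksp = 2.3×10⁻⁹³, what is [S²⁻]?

3.5×10⁻¹⁹ M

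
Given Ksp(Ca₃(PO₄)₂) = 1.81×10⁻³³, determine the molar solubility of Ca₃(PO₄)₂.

1.11×10⁻⁷ M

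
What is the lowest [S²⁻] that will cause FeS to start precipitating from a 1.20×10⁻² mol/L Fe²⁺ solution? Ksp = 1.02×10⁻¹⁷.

8.50×10⁻¹⁶ M

Each salt precipitates once Q = Ksp for that salt.
FeS(s) ⇌ Fe²⁺(aq) + S²⁻(aq)
Ksp = [Fe²⁺][S²⁻] = [S²⁻](1.20×10⁻²)
[S²⁻] = 1.02×10⁻¹⁷ / (1.20×10⁻²) = 8.50×10⁻¹⁶
[S²⁻] = 8.50×10⁻¹⁶ mol/L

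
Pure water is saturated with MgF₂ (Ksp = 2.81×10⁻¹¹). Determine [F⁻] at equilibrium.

MgF₂(s) ⇌ Mg²⁺(aq) + 2 F⁻(aq)
For each mole of MgF₂ that dissolves per liter, [Mg²⁺] = s and [F⁻] = 2s; let s denote this solubility.
Ksp = [Mg²⁺][F⁻]^2 = s · (2s)^2 = 4s^3 = 2.81×10⁻¹¹
s = 1.92×10⁻⁴ mol L⁻¹
[F⁻] = 2s = 3.83×10⁻⁴ mol L⁻¹

3.83×10⁻⁴ M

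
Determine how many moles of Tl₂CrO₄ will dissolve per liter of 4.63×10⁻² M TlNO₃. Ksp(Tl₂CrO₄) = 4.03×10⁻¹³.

Tl₂CrO₄(s) ⇌ 2 Tl⁺(aq) + CrO₄²⁻(aq)
With Tl⁺ already at 4.63×10⁻² M and s small, take [Tl⁺] ≈ 4.63×10⁻² M and [CrO₄²⁻] = s.
Ksp = [Tl⁺]^2[CrO₄²⁻] = (4.63×10⁻²)^2s
s = 4.03×10⁻¹³ / (4.63×10⁻²)^2 = 1.88×10⁻¹⁰
s = 1.88×10⁻¹⁰ M

1.88×10⁻¹⁰ M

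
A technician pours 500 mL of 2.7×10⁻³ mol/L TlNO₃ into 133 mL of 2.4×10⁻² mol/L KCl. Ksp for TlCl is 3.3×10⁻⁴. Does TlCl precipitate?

No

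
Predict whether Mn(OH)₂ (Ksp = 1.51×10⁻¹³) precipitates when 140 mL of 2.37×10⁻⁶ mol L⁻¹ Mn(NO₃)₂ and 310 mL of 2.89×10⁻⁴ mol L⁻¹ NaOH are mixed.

The combined volume is 450 mL.
[Mn²⁺] = (2.37×10⁻⁶)(140)/450 = 7.37×10⁻⁷ mol L⁻¹
[OH⁻] = (2.89×10⁻⁴)(310)/450 = 1.99×10⁻⁴ mol L⁻¹
Q = [Mn²⁺][OH⁻]^2 = 2.92×10⁻¹⁴
Since Q (2.92×10⁻¹⁴) is less than Ksp (1.51×10⁻¹³), no Mn(OH)₂ precipitates.

No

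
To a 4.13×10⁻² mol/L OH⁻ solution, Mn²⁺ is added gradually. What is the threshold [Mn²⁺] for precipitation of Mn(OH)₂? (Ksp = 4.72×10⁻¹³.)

Precipitation begins when Q = Ksp.
Mn(OH)₂(s) ⇌ Mn²⁺(aq) + 2 OH⁻(aq)
Ksp = [Mn²⁺][OH⁻]^2 = [Mn²⁺](4.13×10⁻²)^2
[Mn²⁺] = 4.72×10⁻¹³ / (4.13×10⁻²)^2 = 2.77×10⁻¹⁰
[Mn²⁺] = 2.77×10⁻¹⁰ mol/L

2.77×10⁻¹⁰ M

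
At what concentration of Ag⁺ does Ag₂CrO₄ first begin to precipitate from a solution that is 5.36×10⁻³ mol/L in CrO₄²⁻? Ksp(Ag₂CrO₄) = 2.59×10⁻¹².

Precipitation of each salt begins when its ion product equals Ksp.
Ag₂CrO₄(s) ⇌ 2 Ag⁺(aq) + CrO₄²⁻(aq)
Ksp = [Ag⁺]^2[CrO₄²⁻] = [Ag⁺]^2(5.36×10⁻³)
[Ag⁺]^2 = 2.59×10⁻¹² / (5.36×10⁻³) = 4.83×10⁻¹⁰
[Ag⁺] = 2.20×10⁻⁵ mol/L

2.20×10⁻⁵ M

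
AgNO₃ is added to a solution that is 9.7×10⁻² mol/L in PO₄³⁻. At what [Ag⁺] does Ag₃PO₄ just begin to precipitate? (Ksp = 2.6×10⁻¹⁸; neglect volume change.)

Each salt precipitates once Q = Ksp for that salt.
Ag₃PO₄(s) ⇌ 3 Ag⁺(aq) + PO₄³⁻(aq)
Ksp = [Ag⁺]^3[PO₄³⁻] = [Ag⁺]^3(9.7×10⁻²)
[Ag⁺]^3 = 2.6×10⁻¹⁸ / (9.7×10⁻²) = 2.7×10⁻¹⁷
[Ag⁺] = 3.0×10⁻⁶ mol/L

3.0×10⁻⁶ M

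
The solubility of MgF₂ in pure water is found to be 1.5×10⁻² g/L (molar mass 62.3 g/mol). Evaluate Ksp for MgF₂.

Ksp = 5.6×10⁻¹¹

s = (1.5×10⁻² g L⁻¹)/(62.3 g mol⁻¹) = 2.408×10⁻⁴ M
MgF₂(s) ⇌ Mg²⁺(aq) + 2 F⁻(aq)
If s mol/L of MgF₂ dissolves, [Mg²⁺] = s and [F⁻] = 2s.
Ksp = [Mg²⁺][F⁻]^2 = s · (2s)^2 = 4s^3
Ksp = 4 × (2.408×10⁻⁴)^3 = 5.6×10⁻¹¹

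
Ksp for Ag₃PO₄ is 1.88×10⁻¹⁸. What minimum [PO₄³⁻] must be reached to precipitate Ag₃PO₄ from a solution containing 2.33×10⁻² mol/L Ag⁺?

1.49×10⁻¹³ M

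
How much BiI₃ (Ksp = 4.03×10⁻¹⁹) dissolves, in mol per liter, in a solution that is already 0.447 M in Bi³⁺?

3.22×10⁻⁷ M

BiI₃(s) ⇌ Bi³⁺(aq) + 3 I⁻(aq)
Let s be the solubility of BiI₃ here. The common ion gives [Bi³⁺] ≈ 0.447 M, and [I⁻] = 3s.
Ksp = [Bi³⁺][I⁻]^3 = (0.447)(3s)^3
(3s)^3 = 4.03×10⁻¹⁹ / (0.447) = 9.02×10⁻¹⁹
s = 3.22×10⁻⁷ M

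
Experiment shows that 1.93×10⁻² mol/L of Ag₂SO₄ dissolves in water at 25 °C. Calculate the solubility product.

Ag₂SO₄(s) ⇌ 2 Ag⁺(aq) + SO₄²⁻(aq)
Let s be the molar solubility. Then [Ag⁺] = 2s and [SO₄²⁻] = s.
Ksp = [Ag⁺]^2[SO₄²⁻] = (2s)^2 · s = 4s^3
Ksp = 4 × (1.93×10⁻²)^3 = 2.88×10⁻⁵

Ksp = 2.88×10⁻⁵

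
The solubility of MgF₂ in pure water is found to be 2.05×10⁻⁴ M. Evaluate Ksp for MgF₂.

Ksp = 3.45×10⁻¹¹

MgF₂(s) ⇌ Mg²⁺(aq) + 2 F⁻(aq)
Let s be the molar solubility. Then [Mg²⁺] = s and [F⁻] = 2s.
Ksp = [Mg²⁺][F⁻]^2 = s · (2s)^2 = 4s^3
Ksp = 4 × (2.05×10⁻⁴)^3 = 3.45×10⁻¹¹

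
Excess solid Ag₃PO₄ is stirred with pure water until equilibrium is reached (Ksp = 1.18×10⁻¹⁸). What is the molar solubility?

Ag₃PO₄(s) ⇌ 3 Ag⁺(aq) + PO₄³⁻(aq)
With molar solubility s: [Ag⁺] = 3s, [PO₄³⁻] = s.
Ksp = [Ag⁺]^3[PO₄³⁻] = (3s)^3 · s = 27s^4
27s^4 = 1.18×10⁻¹⁸  ⇒  s^4 = 4.37×10⁻²⁰
Taking the 4th root, s = 1.45×10⁻⁵ mol/L.

1.45×10⁻⁵ M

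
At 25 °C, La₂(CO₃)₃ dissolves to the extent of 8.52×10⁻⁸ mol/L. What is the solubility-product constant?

Ksp = 4.85×10⁻³⁴

La₂(CO₃)₃(s) ⇌ 2 La³⁺(aq) + 3 CO₃²⁻(aq)
Let s be the molar solubility. Then [La³⁺] = 2s and [CO₃²⁻] = 3s.
Ksp = [La³⁺]^2[CO₃²⁻]^3 = (2s)^2 · (3s)^3 = 108s^5
Ksp = 108 × (8.52×10⁻⁸)^5 = 4.85×10⁻³⁴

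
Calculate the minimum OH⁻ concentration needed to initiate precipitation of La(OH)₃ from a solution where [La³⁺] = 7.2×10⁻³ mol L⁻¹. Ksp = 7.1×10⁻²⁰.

2.1×10⁻⁶ M

Precipitation of each salt begins when its ion product equals Ksp.
La(OH)₃(s) ⇌ La³⁺(aq) + 3 OH⁻(aq)
Ksp = [La³⁺][OH⁻]^3 = [OH⁻]^3(7.2×10⁻³)
[OH⁻]^3 = 7.1×10⁻²⁰ / (7.2×10⁻³) = 9.9×10⁻¹⁸
[OH⁻] = 2.1×10⁻⁶ mol L⁻¹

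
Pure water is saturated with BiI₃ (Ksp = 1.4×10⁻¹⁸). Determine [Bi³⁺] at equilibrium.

BiI₃(s) ⇌ Bi³⁺(aq) + 3 I⁻(aq)
With molar solubility s: [Bi³⁺] = s, [I⁻] = 3s.
Ksp = [Bi³⁺][I⁻]^3 = s · (3s)^3 = 27s^4 = 1.4×10⁻¹⁸
s = 1.5×10⁻⁵ mol L⁻¹
[Bi³⁺] = s = 1.5×10⁻⁵ mol L⁻¹

1.5×10⁻⁵ M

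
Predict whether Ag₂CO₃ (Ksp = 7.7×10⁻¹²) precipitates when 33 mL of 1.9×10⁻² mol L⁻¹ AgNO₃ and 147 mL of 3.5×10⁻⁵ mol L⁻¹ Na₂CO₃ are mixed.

After mixing, V = 33 mL + 147 mL = 180 mL.
[Ag⁺] = (1.9×10⁻²)(33)/180 = 3.5×10⁻³ mol L⁻¹
[CO₃²⁻] = (3.5×10⁻⁵)(147)/180 = 2.9×10⁻⁵ mol L⁻¹
Q = [Ag⁺]^2[CO₃²⁻] = 3.5×10⁻¹⁰
Q = 3.5×10⁻¹⁰ > Ksp = 7.7×10⁻¹², so the solution is supersaturated and Ag₂CO₃ precipitates.

Yes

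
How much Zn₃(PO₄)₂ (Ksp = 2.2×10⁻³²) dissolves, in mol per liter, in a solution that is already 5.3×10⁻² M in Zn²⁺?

6.1×10⁻¹⁵ M

Zn₃(PO₄)₂(s) ⇌ 3 Zn²⁺(aq) + 2 PO₄³⁻(aq)
The solution already contains Zn²⁺ at 5.3×10⁻² M. Let s be the molar solubility of Zn₃(PO₄)₂.
[Zn²⁺] ≈ 5.3×10⁻² M (common ion dominates); [PO₄³⁻] = 2s.
Ksp = [Zn²⁺]^3[PO₄³⁻]^2 = (5.3×10⁻²)^3(2s)^2
(2s)^2 = 2.2×10⁻³² / (5.3×10⁻²)^3 = 1.5×10⁻²⁸
s = 6.1×10⁻¹⁵ M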